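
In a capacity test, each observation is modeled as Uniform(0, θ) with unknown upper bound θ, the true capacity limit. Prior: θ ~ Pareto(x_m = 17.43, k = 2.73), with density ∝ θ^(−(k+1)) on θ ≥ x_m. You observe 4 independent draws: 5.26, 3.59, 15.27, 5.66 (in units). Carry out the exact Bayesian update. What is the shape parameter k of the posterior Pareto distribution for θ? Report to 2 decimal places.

A Pareto(scale x_m, shape k) prior on the upper bound θ of Uniform(0, θ) is conjugate: posterior is Pareto(max(x_m, max xᵢ), k + n).
Sample maximum = 15.27; prior scale x_m = 17.43 → posterior scale = max = 17.43.
Posterior shape = 2.73 + 4 = 6.73.
Posterior shape k = 6.73.

6.73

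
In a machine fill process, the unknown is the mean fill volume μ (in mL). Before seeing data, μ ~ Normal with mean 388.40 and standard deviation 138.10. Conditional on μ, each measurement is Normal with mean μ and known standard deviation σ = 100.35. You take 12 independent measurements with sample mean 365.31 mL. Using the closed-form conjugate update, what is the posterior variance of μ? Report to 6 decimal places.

803.808216

For Normal data with known variance σ², a Normal(μ₀, σ₀²) prior on μ is conjugate. Posterior precision = 1/σ₀² + n/σ²; posterior mean is the precision-weighted average of μ₀ and x̄.
σ₀² = 138.10² = 19071.61, σ² = 100.35² = 10070.1225; σ² + n·σ₀² = 10070.1225 + 12·19071.61 = 238929.4425.
Posterior precision = 1/σ₀² + n/σ² = 1/19071.61 + 12/10070.1225 = (σ² + n·σ₀²)/(σ₀²σ²) = 238929.4425/(19071.61·10070.1225); posterior variance σₙ² = σ₀²σ²/(σ² + n·σ₀²) = 19071.61·10070.1225/238929.4425 = 803.808216.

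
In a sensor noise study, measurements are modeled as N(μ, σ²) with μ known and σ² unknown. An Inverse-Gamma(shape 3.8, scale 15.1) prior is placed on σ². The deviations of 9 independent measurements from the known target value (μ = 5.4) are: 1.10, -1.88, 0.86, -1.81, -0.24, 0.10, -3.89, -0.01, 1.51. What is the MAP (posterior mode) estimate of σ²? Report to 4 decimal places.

With known mean μ and an Inverse-Gamma(α, β) prior on σ², the Normal likelihood is conjugate: posterior is Inv-Gamma(α + n/2, β + Σ(xᵢ−μ)²/2).
Σ(xᵢ−μ)² = (1.10)² + (-1.88)² + (0.86)² + (-1.81)² + (-0.24)² + (0.10)² + (-3.89)² + (-0.01)² + (1.51)² = 26.2400.
Posterior: Inv-Gamma(3.8 + 9/2, 15.1 + 26.2400/2) = Inv-Gamma(8.30, 28.22000).
Mode = β/(α+1) = 28.22000/9.30 = 3.0344.

3.0344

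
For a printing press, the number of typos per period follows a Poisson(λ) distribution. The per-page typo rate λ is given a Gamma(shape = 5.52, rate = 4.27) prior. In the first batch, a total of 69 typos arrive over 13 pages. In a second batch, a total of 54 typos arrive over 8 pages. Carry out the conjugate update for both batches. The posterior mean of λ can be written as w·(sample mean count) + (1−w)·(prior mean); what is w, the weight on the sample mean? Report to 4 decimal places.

0.8310

With a Gamma(shape α, rate β) prior, the Poisson likelihood is conjugate: the posterior is Gamma(α + ΣXᵢ, β + n).
Total number of pages: n = 13 + 8 = 21.
Posterior mean = (α₀+S)/(β₀+n) = [n/(β₀+n)]·(S/n) + [β₀/(β₀+n)]·(α₀/β₀), so only n and β₀ enter the weight.
Weight on data w = n/(β₀+n) = 21/(4.27+21) = 21/25.27 = 0.8310.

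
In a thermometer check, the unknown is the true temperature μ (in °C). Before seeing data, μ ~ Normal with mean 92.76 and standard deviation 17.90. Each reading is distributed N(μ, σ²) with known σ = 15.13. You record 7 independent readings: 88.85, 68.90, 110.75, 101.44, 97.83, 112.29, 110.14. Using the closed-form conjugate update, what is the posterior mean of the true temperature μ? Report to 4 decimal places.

For Normal data with known variance σ², a Normal(μ₀, σ₀²) prior on μ is conjugate. Posterior precision = 1/σ₀² + n/σ²; posterior mean is the precision-weighted average of μ₀ and x̄.
Σxᵢ = 88.85 + 68.90 + 110.75 + 101.44 + 97.83 + 112.29 + 110.14 = 690.2, so n·x̄ = 690.2.
σ₀² = 17.90² = 320.41, σ² = 15.13² = 228.9169; σ² + n·σ₀² = 228.9169 + 7·320.41 = 2471.7869.
Posterior mean = (μ₀/σ₀² + n·x̄/σ²)/(1/σ₀² + n/σ²) = (σ²·μ₀ + σ₀²·n·x̄)/(σ² + n·σ₀²) = (228.9169·92.76 + 320.41·690.2)/2471.7869 = 242381.313644/2471.7869 = 98.0591.

98.0591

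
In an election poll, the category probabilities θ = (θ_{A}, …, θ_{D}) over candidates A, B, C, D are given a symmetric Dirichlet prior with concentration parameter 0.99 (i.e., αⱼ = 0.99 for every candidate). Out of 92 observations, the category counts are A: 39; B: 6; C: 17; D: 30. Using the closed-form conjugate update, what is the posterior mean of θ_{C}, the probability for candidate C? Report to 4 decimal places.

0.1875

The Dirichlet prior is conjugate to the Multinomial likelihood: each posterior αⱼ = prior αⱼ + observed count nⱼ.
Posterior concentration: (39.99, 6.99, 17.99, 30.99), total = 95.96.
E[θ_{C}|data] = α_{C}/Σα = 17.99/95.96 = 0.1875.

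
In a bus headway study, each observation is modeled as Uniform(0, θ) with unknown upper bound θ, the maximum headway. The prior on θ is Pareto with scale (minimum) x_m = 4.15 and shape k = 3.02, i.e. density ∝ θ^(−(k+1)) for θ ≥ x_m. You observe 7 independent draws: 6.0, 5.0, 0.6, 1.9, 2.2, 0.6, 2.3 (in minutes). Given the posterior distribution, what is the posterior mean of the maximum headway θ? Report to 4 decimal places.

A Pareto(scale x_m, shape k) prior on the upper bound θ of Uniform(0, θ) is conjugate: posterior is Pareto(max(x_m, max xᵢ), k + n).
Sample maximum = 6.0; prior scale x_m = 4.15 → posterior scale = max = 6.00.
Posterior shape = 3.02 + 7 = 10.02.
E[θ|data] = k·x_m/(k−1) = 10.02·6.00/9.02 = 6.6652.

6.6652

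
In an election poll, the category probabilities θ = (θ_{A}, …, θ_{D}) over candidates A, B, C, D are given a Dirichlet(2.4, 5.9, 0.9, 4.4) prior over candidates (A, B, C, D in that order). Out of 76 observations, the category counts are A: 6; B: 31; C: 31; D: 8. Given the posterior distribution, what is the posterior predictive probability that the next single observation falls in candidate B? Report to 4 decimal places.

0.4118

The Dirichlet prior is conjugate to the Multinomial likelihood: each posterior αⱼ = prior αⱼ + observed count nⱼ.
Posterior concentration: (8.4, 36.9, 31.9, 12.4), total = 89.6.
P(next = B | data) = α_{B}/Σα = 0.4118.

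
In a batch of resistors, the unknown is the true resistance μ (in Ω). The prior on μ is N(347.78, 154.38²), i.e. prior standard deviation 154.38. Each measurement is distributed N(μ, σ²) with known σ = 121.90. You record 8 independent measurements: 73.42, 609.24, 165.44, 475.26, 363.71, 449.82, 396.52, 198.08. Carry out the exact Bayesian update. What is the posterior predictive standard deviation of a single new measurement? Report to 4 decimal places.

For Normal data with known variance σ², a Normal(μ₀, σ₀²) prior on μ is conjugate. Posterior precision = 1/σ₀² + n/σ²; posterior mean is the precision-weighted average of μ₀ and x̄.
σ₀² = 154.38² = 23833.1844, σ² = 121.90² = 14859.61; σ² + n·σ₀² = 14859.61 + 8·23833.1844 = 205525.0852.
Posterior precision = 1/σ₀² + n/σ² = 1/23833.1844 + 8/14859.61 = (σ² + n·σ₀²)/(σ₀²σ²) = 205525.0852/(23833.1844·14859.61); posterior variance σₙ² = σ₀²σ²/(σ² + n·σ₀²) = 23833.1844·14859.61/205525.0852 = 1723.156202.
Predictive variance for one new observation = σₙ² + σ² = 23833.1844·14859.61/205525.0852 + 14859.61 = σ²·(σ₀² + 205525.0852)/205525.0852 = 14859.61·229358.2696/205525.0852 = 16582.766202; SD = √(14859.61·229358.2696/205525.0852) = 128.7741.

128.7741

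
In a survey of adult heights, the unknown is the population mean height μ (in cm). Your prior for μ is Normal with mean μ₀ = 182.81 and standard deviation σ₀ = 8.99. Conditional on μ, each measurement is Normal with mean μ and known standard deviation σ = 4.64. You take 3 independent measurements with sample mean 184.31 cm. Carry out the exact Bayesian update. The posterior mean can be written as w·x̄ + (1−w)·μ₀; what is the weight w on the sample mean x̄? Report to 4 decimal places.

For Normal data with known variance σ², a Normal(μ₀, σ₀²) prior on μ is conjugate. Posterior precision = 1/σ₀² + n/σ²; posterior mean is the precision-weighted average of μ₀ and x̄.
σ₀² = 8.99² = 80.8201, σ² = 4.64² = 21.5296. Prior precision 1/σ₀² = 1/80.8201; data precision n/σ² = 3/21.5296.
w = (n/σ²)/(1/σ₀² + n/σ²) = n·σ₀²/(σ² + n·σ₀²) = 3·80.8201/(21.5296 + 3·80.8201) = 242.4603/263.9899 = 0.9184.

0.9184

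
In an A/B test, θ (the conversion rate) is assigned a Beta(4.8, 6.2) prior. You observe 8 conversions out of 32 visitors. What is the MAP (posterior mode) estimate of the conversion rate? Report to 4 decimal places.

The Beta prior is conjugate to a Binomial/Bernoulli likelihood; the update adds successes to α and failures to β.
Posterior: Beta(α+k, β+n−k) = Beta(4.8+8, 6.2+24) = Beta(12.8, 30.2).
Mode of Beta(a,b) for a,b>1 is (a−1)/(a+b−2) = 11.8/41.0 = 0.2878.

0.2878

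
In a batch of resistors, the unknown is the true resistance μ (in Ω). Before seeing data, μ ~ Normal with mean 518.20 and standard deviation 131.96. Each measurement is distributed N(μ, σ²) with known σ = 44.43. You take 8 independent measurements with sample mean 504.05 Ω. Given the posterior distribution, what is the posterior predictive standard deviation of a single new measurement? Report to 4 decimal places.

For Normal data with known variance σ², a Normal(μ₀, σ₀²) prior on μ is conjugate. Posterior precision = 1/σ₀² + n/σ²; posterior mean is the precision-weighted average of μ₀ and x̄.
σ₀² = 131.96² = 17413.4416, σ² = 44.43² = 1974.0249; σ² + n·σ₀² = 1974.0249 + 8·17413.4416 = 141281.5577.
Posterior precision = 1/σ₀² + n/σ² = 1/17413.4416 + 8/1974.0249 = (σ² + n·σ₀²)/(σ₀²σ²) = 141281.5577/(17413.4416·1974.0249); posterior variance σₙ² = σ₀²σ²/(σ² + n·σ₀²) = 17413.4416·1974.0249/141281.5577 = 243.305410.
Predictive variance for one new observation = σₙ² + σ² = 17413.4416·1974.0249/141281.5577 + 1974.0249 = σ²·(σ₀² + 141281.5577)/141281.5577 = 1974.0249·158694.9993/141281.5577 = 2217.330310; SD = √(1974.0249·158694.9993/141281.5577) = 47.0885.

47.0885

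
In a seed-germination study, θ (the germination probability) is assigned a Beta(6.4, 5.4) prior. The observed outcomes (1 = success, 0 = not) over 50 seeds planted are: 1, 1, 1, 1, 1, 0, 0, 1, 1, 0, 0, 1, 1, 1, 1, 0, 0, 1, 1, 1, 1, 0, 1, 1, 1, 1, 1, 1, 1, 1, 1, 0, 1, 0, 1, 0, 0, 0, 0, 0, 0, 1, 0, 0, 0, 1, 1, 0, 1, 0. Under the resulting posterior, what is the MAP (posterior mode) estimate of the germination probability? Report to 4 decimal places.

0.5920

The Beta prior is conjugate to a Binomial/Bernoulli likelihood; the update adds successes to α and failures to β.
Posterior: Beta(α+k, β+n−k) = Beta(6.4+30, 5.4+20) = Beta(36.4, 25.4).
Mode of Beta(a,b) for a,b>1 is (a−1)/(a+b−2) = 35.4/59.8 = 0.5920.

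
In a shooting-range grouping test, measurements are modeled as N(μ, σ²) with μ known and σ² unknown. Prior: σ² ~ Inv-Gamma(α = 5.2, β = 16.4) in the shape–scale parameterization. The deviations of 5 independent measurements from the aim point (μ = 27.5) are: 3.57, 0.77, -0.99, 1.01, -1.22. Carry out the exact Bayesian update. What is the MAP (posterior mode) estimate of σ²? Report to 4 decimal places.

With known mean μ and an Inverse-Gamma(α, β) prior on σ², the Normal likelihood is conjugate: posterior is Inv-Gamma(α + n/2, β + Σ(xᵢ−μ)²/2).
Σ(xᵢ−μ)² = (3.57)² + (0.77)² + (-0.99)² + (1.01)² + (-1.22)² = 16.8264.
Posterior: Inv-Gamma(5.2 + 5/2, 16.4 + 16.8264/2) = Inv-Gamma(7.70, 24.81320).
Mode = β/(α+1) = 24.81320/8.70 = 2.8521.

2.8521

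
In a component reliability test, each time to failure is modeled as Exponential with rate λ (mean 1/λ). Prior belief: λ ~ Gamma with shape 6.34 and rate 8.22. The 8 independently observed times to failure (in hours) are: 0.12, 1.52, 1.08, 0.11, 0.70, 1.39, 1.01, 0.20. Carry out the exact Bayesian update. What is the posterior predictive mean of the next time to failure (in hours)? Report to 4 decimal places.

1.0757

With a Gamma(shape α, rate β) prior on the exponential rate λ, the posterior after n observations with total T = Σxᵢ is Gamma(α+n, β+T).
Sum of observations T = 6.13 hours; n = 8.
Posterior: Gamma(6.34+8, 8.22+6.13) = Gamma(14.34, 14.35).
The predictive distribution for the next observation is Lomax; its mean is β/(α−1) = 14.35/13.34 = 1.0757.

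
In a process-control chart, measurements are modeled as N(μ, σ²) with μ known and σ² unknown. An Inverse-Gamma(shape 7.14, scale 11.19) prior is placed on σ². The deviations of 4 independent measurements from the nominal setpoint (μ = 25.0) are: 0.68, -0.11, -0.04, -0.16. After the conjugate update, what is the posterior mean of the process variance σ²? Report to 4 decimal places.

With known mean μ and an Inverse-Gamma(α, β) prior on σ², the Normal likelihood is conjugate: posterior is Inv-Gamma(α + n/2, β + Σ(xᵢ−μ)²/2).
Σ(xᵢ−μ)² = (0.68)² + (-0.11)² + (-0.04)² + (-0.16)² = 0.5017.
Posterior: Inv-Gamma(7.14 + 4/2, 11.19 + 0.5017/2) = Inv-Gamma(9.14, 11.44085).
E[σ²|data] = β/(α−1) = 11.44085/8.14 = 1.4055.

1.4055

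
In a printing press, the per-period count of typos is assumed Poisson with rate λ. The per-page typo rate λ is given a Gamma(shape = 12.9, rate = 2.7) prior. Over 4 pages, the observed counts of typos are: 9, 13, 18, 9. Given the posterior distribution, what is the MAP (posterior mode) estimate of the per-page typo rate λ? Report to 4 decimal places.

9.0896

With a Gamma(shape α, rate β) prior, the Poisson likelihood is conjugate: the posterior is Gamma(α + ΣXᵢ, β + n).
Sum of counts S = 49 over n = 4 pages.
Posterior: Gamma(α+S, β+n) = Gamma(12.9+49, 2.7+4) = Gamma(61.9, 6.7).
Mode of Gamma(α,β) for α≥1 is (α−1)/β = 60.9/6.7 = 9.0896.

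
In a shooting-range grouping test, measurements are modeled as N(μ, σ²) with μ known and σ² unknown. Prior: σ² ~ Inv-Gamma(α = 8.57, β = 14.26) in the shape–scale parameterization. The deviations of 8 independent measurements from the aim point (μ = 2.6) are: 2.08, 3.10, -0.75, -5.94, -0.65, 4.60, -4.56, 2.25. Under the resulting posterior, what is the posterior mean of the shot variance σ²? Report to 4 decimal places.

5.4339

With known mean μ and an Inverse-Gamma(α, β) prior on σ², the Normal likelihood is conjugate: posterior is Inv-Gamma(α + n/2, β + Σ(xᵢ−μ)²/2).
Σ(xᵢ−μ)² = (2.08)² + (3.10)² + (-0.75)² + (-5.94)² + (-0.65)² + (4.60)² + (-4.56)² + (2.25)² = 97.2211.
Posterior: Inv-Gamma(8.57 + 8/2, 14.26 + 97.2211/2) = Inv-Gamma(12.57, 62.87055).
E[σ²|data] = β/(α−1) = 62.87055/11.57 = 5.4339.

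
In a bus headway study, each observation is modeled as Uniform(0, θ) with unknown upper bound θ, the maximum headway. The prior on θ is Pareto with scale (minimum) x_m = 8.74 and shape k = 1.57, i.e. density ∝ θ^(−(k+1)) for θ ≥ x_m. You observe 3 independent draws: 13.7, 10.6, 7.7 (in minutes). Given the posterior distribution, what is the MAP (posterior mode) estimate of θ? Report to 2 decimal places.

A Pareto(scale x_m, shape k) prior on the upper bound θ of Uniform(0, θ) is conjugate: posterior is Pareto(max(x_m, max xᵢ), k + n).
Sample maximum = 13.7; prior scale x_m = 8.74 → posterior scale = max = 13.70.
Posterior shape = 1.57 + 3 = 4.57.
The Pareto density is decreasing on [x_m, ∞), so the mode is x_m = 13.70.

13.70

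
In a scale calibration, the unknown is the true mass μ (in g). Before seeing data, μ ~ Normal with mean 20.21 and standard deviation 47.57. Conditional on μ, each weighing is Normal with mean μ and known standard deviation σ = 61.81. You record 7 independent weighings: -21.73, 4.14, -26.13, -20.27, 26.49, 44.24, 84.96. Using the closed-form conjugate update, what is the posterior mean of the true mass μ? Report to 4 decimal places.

14.4816

For Normal data with known variance σ², a Normal(μ₀, σ₀²) prior on μ is conjugate. Posterior precision = 1/σ₀² + n/σ²; posterior mean is the precision-weighted average of μ₀ and x̄.
Σxᵢ = (-21.73) + 4.14 + (-26.13) + (-20.27) + 26.49 + 44.24 + 84.96 = 91.7, so n·x̄ = 91.7.
σ₀² = 47.57² = 2262.9049, σ² = 61.81² = 3820.4761; σ² + n·σ₀² = 3820.4761 + 7·2262.9049 = 19660.8104.
Posterior mean = (μ₀/σ₀² + n·x̄/σ²)/(1/σ₀² + n/σ²) = (σ²·μ₀ + σ₀²·n·x̄)/(σ² + n·σ₀²) = (3820.4761·20.21 + 2262.9049·91.7)/19660.8104 = 284720.201311/19660.8104 = 14.4816.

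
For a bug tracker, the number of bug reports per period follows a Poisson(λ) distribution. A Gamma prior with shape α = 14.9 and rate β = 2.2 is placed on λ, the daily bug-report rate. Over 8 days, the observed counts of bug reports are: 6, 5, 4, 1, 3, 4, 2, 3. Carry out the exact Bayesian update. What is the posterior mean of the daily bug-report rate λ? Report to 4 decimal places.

With a Gamma(shape α, rate β) prior, the Poisson likelihood is conjugate: the posterior is Gamma(α + ΣXᵢ, β + n).
Sum of counts S = 28 over n = 8 days.
Posterior: Gamma(α+S, β+n) = Gamma(14.9+28, 2.2+8) = Gamma(42.9, 10.2).
Posterior mean = α/β = 42.9/10.2 = 4.2059.

4.2059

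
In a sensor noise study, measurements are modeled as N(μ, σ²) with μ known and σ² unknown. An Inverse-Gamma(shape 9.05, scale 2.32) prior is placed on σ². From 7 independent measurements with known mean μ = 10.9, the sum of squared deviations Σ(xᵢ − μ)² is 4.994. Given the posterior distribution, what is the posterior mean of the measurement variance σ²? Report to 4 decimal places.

With known mean μ and an Inverse-Gamma(α, β) prior on σ², the Normal likelihood is conjugate: posterior is Inv-Gamma(α + n/2, β + Σ(xᵢ−μ)²/2).
Posterior: Inv-Gamma(9.05 + 7/2, 2.32 + 4.994/2) = Inv-Gamma(12.55, 4.8170).
E[σ²|data] = β/(α−1) = 4.8170/11.55 = 0.4171.

0.4171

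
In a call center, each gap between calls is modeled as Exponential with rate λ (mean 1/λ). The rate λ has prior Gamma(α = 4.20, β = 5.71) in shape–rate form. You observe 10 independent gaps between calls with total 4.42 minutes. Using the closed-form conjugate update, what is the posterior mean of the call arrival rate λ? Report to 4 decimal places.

1.4018

With a Gamma(shape α, rate β) prior on the exponential rate λ, the posterior after n observations with total T = Σxᵢ is Gamma(α+n, β+T).
Posterior: Gamma(4.20+10, 5.71+4.42) = Gamma(14.20, 10.13).
Posterior mean of λ = α/β = 14.20/10.13 = 1.4018.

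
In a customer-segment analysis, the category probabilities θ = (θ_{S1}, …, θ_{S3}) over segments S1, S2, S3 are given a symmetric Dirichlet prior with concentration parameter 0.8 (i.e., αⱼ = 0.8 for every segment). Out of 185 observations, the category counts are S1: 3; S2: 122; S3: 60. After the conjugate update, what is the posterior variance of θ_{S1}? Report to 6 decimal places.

0.000105

The Dirichlet prior is conjugate to the Multinomial likelihood: each posterior αⱼ = prior αⱼ + observed count nⱼ.
Posterior concentration: (3.8, 122.8, 60.8), total = 187.4.
Var[θ_j] = α_j(Σα−α_j)/((Σα)²(Σα+1)) = 3.8·183.6/(187.4²·188.4) = 0.000105.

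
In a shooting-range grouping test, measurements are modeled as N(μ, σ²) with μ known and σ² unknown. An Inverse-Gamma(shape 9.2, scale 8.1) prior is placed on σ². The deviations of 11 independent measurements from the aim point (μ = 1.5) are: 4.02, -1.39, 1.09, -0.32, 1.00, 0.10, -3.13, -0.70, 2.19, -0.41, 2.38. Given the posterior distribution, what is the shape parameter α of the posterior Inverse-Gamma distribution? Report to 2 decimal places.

With known mean μ and an Inverse-Gamma(α, β) prior on σ², the Normal likelihood is conjugate: posterior is Inv-Gamma(α + n/2, β + Σ(xᵢ−μ)²/2).
Σ(xᵢ−μ)² = (4.02)² + (-1.39)² + (1.09)² + (-0.32)² + (1.00)² + (0.10)² + (-3.13)² + (-0.70)² + (2.19)² + (-0.41)² + (2.38)² = 41.3085.
Posterior: Inv-Gamma(9.2 + 11/2, 8.1 + 41.3085/2) = Inv-Gamma(14.70, 28.75425).
Posterior α = 14.70.

14.70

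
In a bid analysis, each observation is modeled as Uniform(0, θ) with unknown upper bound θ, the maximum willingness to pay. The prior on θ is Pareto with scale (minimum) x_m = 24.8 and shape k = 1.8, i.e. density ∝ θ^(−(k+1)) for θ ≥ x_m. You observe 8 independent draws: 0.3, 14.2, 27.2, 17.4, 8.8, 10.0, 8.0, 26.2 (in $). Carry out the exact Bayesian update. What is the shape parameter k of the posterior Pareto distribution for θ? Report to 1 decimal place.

A Pareto(scale x_m, shape k) prior on the upper bound θ of Uniform(0, θ) is conjugate: posterior is Pareto(max(x_m, max xᵢ), k + n).
Sample maximum = 27.2; prior scale x_m = 24.8 → posterior scale = max = 27.2.
Posterior shape = 1.8 + 8 = 9.8.
Posterior shape k = 9.8.

9.8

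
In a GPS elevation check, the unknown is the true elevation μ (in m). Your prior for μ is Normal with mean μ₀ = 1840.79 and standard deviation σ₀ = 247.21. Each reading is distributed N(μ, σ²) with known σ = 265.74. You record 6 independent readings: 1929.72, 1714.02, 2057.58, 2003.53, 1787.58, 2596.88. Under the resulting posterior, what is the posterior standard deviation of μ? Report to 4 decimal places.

For Normal data with known variance σ², a Normal(μ₀, σ₀²) prior on μ is conjugate. Posterior precision = 1/σ₀² + n/σ²; posterior mean is the precision-weighted average of μ₀ and x̄.
σ₀² = 247.21² = 61112.7841, σ² = 265.74² = 70617.7476; σ² + n·σ₀² = 70617.7476 + 6·61112.7841 = 437294.4522.
Posterior precision = 1/σ₀² + n/σ² = 1/61112.7841 + 6/70617.7476 = (σ² + n·σ₀²)/(σ₀²σ²) = 437294.4522/(61112.7841·70617.7476); posterior variance σₙ² = σ₀²σ²/(σ² + n·σ₀²) = 61112.7841·70617.7476/437294.4522 = 9868.973048.
Posterior SD = √σₙ² = √(61112.7841·70617.7476/437294.4522) = 99.3427.

99.3427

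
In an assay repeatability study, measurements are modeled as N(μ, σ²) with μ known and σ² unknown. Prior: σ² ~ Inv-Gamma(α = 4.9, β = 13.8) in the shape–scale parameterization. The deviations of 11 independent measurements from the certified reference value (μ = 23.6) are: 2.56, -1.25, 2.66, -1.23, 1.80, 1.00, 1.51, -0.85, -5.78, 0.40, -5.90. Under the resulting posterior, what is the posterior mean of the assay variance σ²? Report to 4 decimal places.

With known mean μ and an Inverse-Gamma(α, β) prior on σ², the Normal likelihood is conjugate: posterior is Inv-Gamma(α + n/2, β + Σ(xᵢ−μ)²/2).
Σ(xᵢ−μ)² = (2.56)² + (-1.25)² + (2.66)² + (-1.23)² + (1.80)² + (1.00)² + (1.51)² + (-0.85)² + (-5.78)² + (0.40)² + (-5.90)² = 92.3256.
Posterior: Inv-Gamma(4.9 + 11/2, 13.8 + 92.3256/2) = Inv-Gamma(10.40, 59.96280).
E[σ²|data] = β/(α−1) = 59.96280/9.40 = 6.3790.

6.3790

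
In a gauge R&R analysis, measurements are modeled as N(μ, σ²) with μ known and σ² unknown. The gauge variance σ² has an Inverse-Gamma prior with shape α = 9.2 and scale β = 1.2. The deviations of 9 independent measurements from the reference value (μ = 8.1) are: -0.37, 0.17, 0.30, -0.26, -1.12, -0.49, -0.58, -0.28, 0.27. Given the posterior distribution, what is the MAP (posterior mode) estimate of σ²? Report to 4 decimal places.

0.1601

With known mean μ and an Inverse-Gamma(α, β) prior on σ², the Normal likelihood is conjugate: posterior is Inv-Gamma(α + n/2, β + Σ(xᵢ−μ)²/2).
Σ(xᵢ−μ)² = (-0.37)² + (0.17)² + (0.30)² + (-0.26)² + (-1.12)² + (-0.49)² + (-0.58)² + (-0.28)² + (0.27)² = 2.3056.
Posterior: Inv-Gamma(9.2 + 9/2, 1.2 + 2.3056/2) = Inv-Gamma(13.70, 2.35280).
Mode = β/(α+1) = 2.35280/14.70 = 0.1601.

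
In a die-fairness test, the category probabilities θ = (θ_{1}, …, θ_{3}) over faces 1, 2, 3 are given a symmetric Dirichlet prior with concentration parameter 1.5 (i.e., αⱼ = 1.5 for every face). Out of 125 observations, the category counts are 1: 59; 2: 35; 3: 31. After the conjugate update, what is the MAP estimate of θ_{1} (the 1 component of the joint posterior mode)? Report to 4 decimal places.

The Dirichlet prior is conjugate to the Multinomial likelihood: each posterior αⱼ = prior αⱼ + observed count nⱼ.
Posterior concentration: (60.5, 36.5, 32.5), total = 129.5.
Joint mode component: (α_{1}−1)/(Σα−K) = 59.5/126.5 = 0.4704.

0.4704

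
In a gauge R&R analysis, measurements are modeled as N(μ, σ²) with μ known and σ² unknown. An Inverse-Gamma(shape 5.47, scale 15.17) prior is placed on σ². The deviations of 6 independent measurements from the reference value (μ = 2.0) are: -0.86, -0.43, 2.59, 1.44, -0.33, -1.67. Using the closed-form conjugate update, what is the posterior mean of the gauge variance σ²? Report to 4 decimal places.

2.8744

With known mean μ and an Inverse-Gamma(α, β) prior on σ², the Normal likelihood is conjugate: posterior is Inv-Gamma(α + n/2, β + Σ(xᵢ−μ)²/2).
Σ(xᵢ−μ)² = (-0.86)² + (-0.43)² + (2.59)² + (1.44)² + (-0.33)² + (-1.67)² = 12.6040.
Posterior: Inv-Gamma(5.47 + 6/2, 15.17 + 12.6040/2) = Inv-Gamma(8.47, 21.47200).
E[σ²|data] = β/(α−1) = 21.47200/7.47 = 2.8744.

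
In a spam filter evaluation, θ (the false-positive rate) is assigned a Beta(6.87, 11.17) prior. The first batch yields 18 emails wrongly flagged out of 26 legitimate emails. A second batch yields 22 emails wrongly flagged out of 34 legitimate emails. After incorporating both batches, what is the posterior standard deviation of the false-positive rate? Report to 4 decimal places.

0.0551

The Beta prior is conjugate to a Binomial/Bernoulli likelihood; the update adds successes to α and failures to β.
After batch 1: Beta(6.87+18, 11.17+8) = Beta(24.87, 19.17).
After batch 2: Beta(24.87+22, 19.17+12) = Beta(46.87, 31.17).
Var = αβ/((α+β)²(α+β+1)) = 46.87·31.17/(78.04²·79.04) = 0.00303494; SD = √0.00303494 = 0.0551.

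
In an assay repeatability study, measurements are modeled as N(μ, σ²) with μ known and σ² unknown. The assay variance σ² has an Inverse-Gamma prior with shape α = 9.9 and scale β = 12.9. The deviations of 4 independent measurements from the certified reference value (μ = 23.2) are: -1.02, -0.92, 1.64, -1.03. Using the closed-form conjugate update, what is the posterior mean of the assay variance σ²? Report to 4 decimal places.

1.4421

With known mean μ and an Inverse-Gamma(α, β) prior on σ², the Normal likelihood is conjugate: posterior is Inv-Gamma(α + n/2, β + Σ(xᵢ−μ)²/2).
Σ(xᵢ−μ)² = (-1.02)² + (-0.92)² + (1.64)² + (-1.03)² = 5.6373.
Posterior: Inv-Gamma(9.9 + 4/2, 12.9 + 5.6373/2) = Inv-Gamma(11.90, 15.71865).
E[σ²|data] = β/(α−1) = 15.71865/10.90 = 1.4421.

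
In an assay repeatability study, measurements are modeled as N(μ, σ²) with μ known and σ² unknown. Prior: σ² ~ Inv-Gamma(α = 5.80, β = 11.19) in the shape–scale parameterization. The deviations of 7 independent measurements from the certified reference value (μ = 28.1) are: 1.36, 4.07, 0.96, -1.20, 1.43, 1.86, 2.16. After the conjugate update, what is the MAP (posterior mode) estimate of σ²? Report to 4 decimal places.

With known mean μ and an Inverse-Gamma(α, β) prior on σ², the Normal likelihood is conjugate: posterior is Inv-Gamma(α + n/2, β + Σ(xᵢ−μ)²/2).
Σ(xᵢ−μ)² = (1.36)² + (4.07)² + (0.96)² + (-1.20)² + (1.43)² + (1.86)² + (2.16)² = 30.9462.
Posterior: Inv-Gamma(5.80 + 7/2, 11.19 + 30.9462/2) = Inv-Gamma(9.30, 26.66310).
Mode = β/(α+1) = 26.66310/10.30 = 2.5887.

2.5887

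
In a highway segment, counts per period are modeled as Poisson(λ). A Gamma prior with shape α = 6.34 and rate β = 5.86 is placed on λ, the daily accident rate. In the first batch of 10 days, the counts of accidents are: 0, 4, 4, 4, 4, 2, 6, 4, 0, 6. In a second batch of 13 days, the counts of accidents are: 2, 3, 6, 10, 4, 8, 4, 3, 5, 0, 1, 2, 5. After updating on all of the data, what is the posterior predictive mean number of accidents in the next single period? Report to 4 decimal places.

3.2342

With a Gamma(shape α, rate β) prior, the Poisson likelihood is conjugate: the posterior is Gamma(α + ΣXᵢ, β + n).
Batch 1: sum of counts S = 34 over n = 10 days.
After batch 1: Gamma(α+S, β+n) = Gamma(6.34+34, 5.86+10) = Gamma(40.34, 15.86).
Batch 2: sum of counts S = 53 over n = 13 days.
After batch 2: Gamma(α+S, β+n) = Gamma(40.34+53, 15.86+13) = Gamma(93.34, 28.86).
The predictive distribution for one future period is NegBinom with mean α/β = 3.2342.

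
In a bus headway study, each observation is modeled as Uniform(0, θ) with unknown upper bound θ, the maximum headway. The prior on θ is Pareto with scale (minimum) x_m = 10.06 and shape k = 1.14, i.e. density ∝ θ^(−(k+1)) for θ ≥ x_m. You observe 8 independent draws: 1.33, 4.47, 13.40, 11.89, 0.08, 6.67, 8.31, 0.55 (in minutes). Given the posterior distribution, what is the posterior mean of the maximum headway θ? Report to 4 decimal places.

15.0462

A Pareto(scale x_m, shape k) prior on the upper bound θ of Uniform(0, θ) is conjugate: posterior is Pareto(max(x_m, max xᵢ), k + n).
Sample maximum = 13.40; prior scale x_m = 10.06 → posterior scale = max = 13.40.
Posterior shape = 1.14 + 8 = 9.14.
E[θ|data] = k·x_m/(k−1) = 9.14·13.40/8.14 = 15.0462.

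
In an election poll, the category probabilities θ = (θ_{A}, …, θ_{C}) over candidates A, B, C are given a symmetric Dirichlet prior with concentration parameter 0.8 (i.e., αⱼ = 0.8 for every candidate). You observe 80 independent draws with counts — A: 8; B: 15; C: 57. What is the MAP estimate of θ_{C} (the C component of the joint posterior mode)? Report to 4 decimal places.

The Dirichlet prior is conjugate to the Multinomial likelihood: each posterior αⱼ = prior αⱼ + observed count nⱼ.
Posterior concentration: (8.8, 15.8, 57.8), total = 82.4.
Joint mode component: (α_{C}−1)/(Σα−K) = 56.8/79.4 = 0.7154.

0.7154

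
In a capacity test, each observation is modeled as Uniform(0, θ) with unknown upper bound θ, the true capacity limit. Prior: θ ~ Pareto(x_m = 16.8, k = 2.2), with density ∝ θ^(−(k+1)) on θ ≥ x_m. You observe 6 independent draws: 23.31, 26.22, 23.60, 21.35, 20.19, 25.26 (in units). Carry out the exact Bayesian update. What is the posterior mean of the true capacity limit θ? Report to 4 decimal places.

29.8617

A Pareto(scale x_m, shape k) prior on the upper bound θ of Uniform(0, θ) is conjugate: posterior is Pareto(max(x_m, max xᵢ), k + n).
Sample maximum = 26.22; prior scale x_m = 16.8 → posterior scale = max = 26.22.
Posterior shape = 2.2 + 6 = 8.2.
E[θ|data] = k·x_m/(k−1) = 8.2·26.22/7.2 = 29.8617.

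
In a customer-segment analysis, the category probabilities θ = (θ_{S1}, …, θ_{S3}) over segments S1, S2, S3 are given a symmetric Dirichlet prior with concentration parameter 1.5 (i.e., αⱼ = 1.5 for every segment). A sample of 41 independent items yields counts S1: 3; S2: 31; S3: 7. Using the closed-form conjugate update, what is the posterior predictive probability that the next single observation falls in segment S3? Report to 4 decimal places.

0.1868

The Dirichlet prior is conjugate to the Multinomial likelihood: each posterior αⱼ = prior αⱼ + observed count nⱼ.
Posterior concentration: (4.5, 32.5, 8.5), total = 45.5.
P(next = S3 | data) = α_{S3}/Σα = 0.1868.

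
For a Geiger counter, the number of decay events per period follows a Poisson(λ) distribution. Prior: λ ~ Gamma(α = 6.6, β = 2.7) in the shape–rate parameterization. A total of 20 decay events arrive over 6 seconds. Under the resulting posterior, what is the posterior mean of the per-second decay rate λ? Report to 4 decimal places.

With a Gamma(shape α, rate β) prior, the Poisson likelihood is conjugate: the posterior is Gamma(α + ΣXᵢ, β + n).
Posterior: Gamma(α+S, β+n) = Gamma(6.6+20, 2.7+6) = Gamma(26.6, 8.7).
Posterior mean = α/β = 26.6/8.7 = 3.0575.

3.0575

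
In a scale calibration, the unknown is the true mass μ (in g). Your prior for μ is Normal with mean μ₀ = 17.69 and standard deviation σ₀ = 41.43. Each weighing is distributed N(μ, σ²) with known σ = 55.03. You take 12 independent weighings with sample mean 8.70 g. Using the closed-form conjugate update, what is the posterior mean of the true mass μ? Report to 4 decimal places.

For Normal data with known variance σ², a Normal(μ₀, σ₀²) prior on μ is conjugate. Posterior precision = 1/σ₀² + n/σ²; posterior mean is the precision-weighted average of μ₀ and x̄.
n·x̄ = 12·8.70 = 104.4.
σ₀² = 41.43² = 1716.4449, σ² = 55.03² = 3028.3009; σ² + n·σ₀² = 3028.3009 + 12·1716.4449 = 23625.6397.
Posterior mean = (μ₀/σ₀² + n·x̄/σ²)/(1/σ₀² + n/σ²) = (σ²·μ₀ + σ₀²·n·x̄)/(σ² + n·σ₀²) = (3028.3009·17.69 + 1716.4449·104.4)/23625.6397 = 232767.490481/23625.6397 = 9.8523.

9.8523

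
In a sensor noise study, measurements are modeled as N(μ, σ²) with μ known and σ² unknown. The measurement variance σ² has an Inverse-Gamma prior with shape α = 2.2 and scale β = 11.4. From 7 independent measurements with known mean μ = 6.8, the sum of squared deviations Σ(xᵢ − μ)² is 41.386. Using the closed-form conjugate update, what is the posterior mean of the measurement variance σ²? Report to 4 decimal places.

With known mean μ and an Inverse-Gamma(α, β) prior on σ², the Normal likelihood is conjugate: posterior is Inv-Gamma(α + n/2, β + Σ(xᵢ−μ)²/2).
Posterior: Inv-Gamma(2.2 + 7/2, 11.4 + 41.386/2) = Inv-Gamma(5.70, 32.0930).
E[σ²|data] = β/(α−1) = 32.0930/4.70 = 6.8283.

6.8283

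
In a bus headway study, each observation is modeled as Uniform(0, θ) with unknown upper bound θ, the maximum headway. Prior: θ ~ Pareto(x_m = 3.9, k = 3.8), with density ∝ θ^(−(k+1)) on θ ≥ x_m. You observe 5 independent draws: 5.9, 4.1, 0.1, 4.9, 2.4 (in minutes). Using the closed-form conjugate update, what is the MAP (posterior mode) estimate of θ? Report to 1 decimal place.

5.9

A Pareto(scale x_m, shape k) prior on the upper bound θ of Uniform(0, θ) is conjugate: posterior is Pareto(max(x_m, max xᵢ), k + n).
Sample maximum = 5.9; prior scale x_m = 3.9 → posterior scale = max = 5.9.
Posterior shape = 3.8 + 5 = 8.8.
The Pareto density is decreasing on [x_m, ∞), so the mode is x_m = 5.9.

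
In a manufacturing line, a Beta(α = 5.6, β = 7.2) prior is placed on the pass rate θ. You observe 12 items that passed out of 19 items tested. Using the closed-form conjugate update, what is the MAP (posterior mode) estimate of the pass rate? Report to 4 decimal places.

0.5570

The Beta prior is conjugate to a Binomial/Bernoulli likelihood; the update adds successes to α and failures to β.
Posterior: Beta(α+k, β+n−k) = Beta(5.6+12, 7.2+7) = Beta(17.6, 14.2).
Mode of Beta(a,b) for a,b>1 is (a−1)/(a+b−2) = 16.6/29.8 = 0.5570.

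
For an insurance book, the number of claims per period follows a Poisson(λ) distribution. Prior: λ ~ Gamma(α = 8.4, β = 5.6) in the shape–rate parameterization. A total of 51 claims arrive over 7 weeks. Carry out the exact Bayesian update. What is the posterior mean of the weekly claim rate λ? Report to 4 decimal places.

4.7143

With a Gamma(shape α, rate β) prior, the Poisson likelihood is conjugate: the posterior is Gamma(α + ΣXᵢ, β + n).
Posterior: Gamma(α+S, β+n) = Gamma(8.4+51, 5.6+7) = Gamma(59.4, 12.6).
Posterior mean = α/β = 59.4/12.6 = 4.7143.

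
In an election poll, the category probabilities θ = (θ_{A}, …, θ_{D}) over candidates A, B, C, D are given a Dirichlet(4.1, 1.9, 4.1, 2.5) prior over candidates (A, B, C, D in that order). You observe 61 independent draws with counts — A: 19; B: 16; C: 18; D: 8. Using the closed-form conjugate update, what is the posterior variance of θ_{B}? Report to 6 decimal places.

0.002467

The Dirichlet prior is conjugate to the Multinomial likelihood: each posterior αⱼ = prior αⱼ + observed count nⱼ.
Posterior concentration: (23.1, 17.9, 22.1, 10.5), total = 73.6.
Var[θ_j] = α_j(Σα−α_j)/((Σα)²(Σα+1)) = 17.9·55.7/(73.6²·74.6) = 0.002467.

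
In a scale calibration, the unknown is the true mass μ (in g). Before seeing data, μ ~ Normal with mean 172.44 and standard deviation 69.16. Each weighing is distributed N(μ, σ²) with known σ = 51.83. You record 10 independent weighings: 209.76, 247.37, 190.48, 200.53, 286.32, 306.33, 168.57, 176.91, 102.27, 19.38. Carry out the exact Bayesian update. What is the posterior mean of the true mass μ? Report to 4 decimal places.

For Normal data with known variance σ², a Normal(μ₀, σ₀²) prior on μ is conjugate. Posterior precision = 1/σ₀² + n/σ²; posterior mean is the precision-weighted average of μ₀ and x̄.
Σxᵢ = 209.76 + 247.37 + 190.48 + 200.53 + 286.32 + 306.33 + 168.57 + 176.91 + 102.27 + 19.38 = 1907.92, so n·x̄ = 1907.92.
σ₀² = 69.16² = 4783.1056, σ² = 51.83² = 2686.3489; σ² + n·σ₀² = 2686.3489 + 10·4783.1056 = 50517.4049.
Posterior mean = (μ₀/σ₀² + n·x̄/σ²)/(1/σ₀² + n/σ²) = (σ²·μ₀ + σ₀²·n·x̄)/(σ² + n·σ₀²) = (2686.3489·172.44 + 4783.1056·1907.92)/50517.4049 = 9589016.840668/50517.4049 = 189.8161.

189.8161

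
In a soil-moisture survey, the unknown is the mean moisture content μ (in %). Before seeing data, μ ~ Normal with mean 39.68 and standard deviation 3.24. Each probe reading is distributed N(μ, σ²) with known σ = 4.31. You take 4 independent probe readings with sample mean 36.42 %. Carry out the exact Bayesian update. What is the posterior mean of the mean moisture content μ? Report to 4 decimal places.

For Normal data with known variance σ², a Normal(μ₀, σ₀²) prior on μ is conjugate. Posterior precision = 1/σ₀² + n/σ²; posterior mean is the precision-weighted average of μ₀ and x̄.
n·x̄ = 4·36.42 = 145.68.
σ₀² = 3.24² = 10.4976, σ² = 4.31² = 18.5761; σ² + n·σ₀² = 18.5761 + 4·10.4976 = 60.5665.
Posterior mean = (μ₀/σ₀² + n·x̄/σ²)/(1/σ₀² + n/σ²) = (σ²·μ₀ + σ₀²·n·x̄)/(σ² + n·σ₀²) = (18.5761·39.68 + 10.4976·145.68)/60.5665 = 2266.390016/60.5665 = 37.4199.

37.4199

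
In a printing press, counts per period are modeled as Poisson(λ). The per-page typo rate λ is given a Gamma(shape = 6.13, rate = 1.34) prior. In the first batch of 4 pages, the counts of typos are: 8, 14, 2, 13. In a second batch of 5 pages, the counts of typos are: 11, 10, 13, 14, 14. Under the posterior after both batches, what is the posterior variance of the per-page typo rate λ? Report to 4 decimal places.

With a Gamma(shape α, rate β) prior, the Poisson likelihood is conjugate: the posterior is Gamma(α + ΣXᵢ, β + n).
Batch 1: sum of counts S = 37 over n = 4 pages.
After batch 1: Gamma(α+S, β+n) = Gamma(6.13+37, 1.34+4) = Gamma(43.13, 5.34).
Batch 2: sum of counts S = 62 over n = 5 pages.
After batch 2: Gamma(α+S, β+n) = Gamma(43.13+62, 5.34+5) = Gamma(105.13, 10.34).
Var = α/β² = 105.13/10.34² = 0.9833.

0.9833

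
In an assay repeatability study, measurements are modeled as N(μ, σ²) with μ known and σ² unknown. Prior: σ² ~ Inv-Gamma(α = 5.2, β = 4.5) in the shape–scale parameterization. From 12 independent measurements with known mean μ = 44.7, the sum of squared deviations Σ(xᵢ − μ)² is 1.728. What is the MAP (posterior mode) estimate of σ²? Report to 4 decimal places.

With known mean μ and an Inverse-Gamma(α, β) prior on σ², the Normal likelihood is conjugate: posterior is Inv-Gamma(α + n/2, β + Σ(xᵢ−μ)²/2).
Posterior: Inv-Gamma(5.2 + 12/2, 4.5 + 1.728/2) = Inv-Gamma(11.20, 5.3640).
Mode = β/(α+1) = 5.3640/12.20 = 0.4397.

0.4397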